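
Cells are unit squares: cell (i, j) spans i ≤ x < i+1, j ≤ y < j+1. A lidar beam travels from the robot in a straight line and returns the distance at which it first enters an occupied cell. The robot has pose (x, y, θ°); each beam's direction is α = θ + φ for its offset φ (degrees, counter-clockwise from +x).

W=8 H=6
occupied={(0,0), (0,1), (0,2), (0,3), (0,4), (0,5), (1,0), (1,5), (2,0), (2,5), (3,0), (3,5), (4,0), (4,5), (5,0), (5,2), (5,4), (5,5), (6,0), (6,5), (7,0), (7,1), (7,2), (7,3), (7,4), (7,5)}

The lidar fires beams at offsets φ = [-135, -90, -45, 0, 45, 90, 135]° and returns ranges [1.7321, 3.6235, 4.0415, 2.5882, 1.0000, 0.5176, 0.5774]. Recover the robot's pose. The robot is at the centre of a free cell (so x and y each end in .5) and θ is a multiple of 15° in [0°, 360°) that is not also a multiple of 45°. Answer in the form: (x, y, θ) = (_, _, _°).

Candidates: 22 free-cell centres × 16 headings = 352 poses. Raycast each; keep the one whose scan matches to 4 dp.
  (2.5, 2.5, 150°): beam 1 = 4.6587 ≠ 1.7321 ✗
  (1.5, 1.5, 165°): beam 1 = 5.0000 ≠ 1.7321 ✗
  (3.5, 3.5, 15°): beam 1 = 2.8868 ≠ 1.7321 ✗
  …
  (3.5, 1.5, 165°): r_1=1.7321, r_2=3.6235, r_3=4.0415, r_4=2.5882, r_5=1.0000, r_6=0.5176, r_7=0.5774 — all match ✓
No second candidate reproduces the full scan.

(x, y, θ) = (3.5, 1.5, 165°)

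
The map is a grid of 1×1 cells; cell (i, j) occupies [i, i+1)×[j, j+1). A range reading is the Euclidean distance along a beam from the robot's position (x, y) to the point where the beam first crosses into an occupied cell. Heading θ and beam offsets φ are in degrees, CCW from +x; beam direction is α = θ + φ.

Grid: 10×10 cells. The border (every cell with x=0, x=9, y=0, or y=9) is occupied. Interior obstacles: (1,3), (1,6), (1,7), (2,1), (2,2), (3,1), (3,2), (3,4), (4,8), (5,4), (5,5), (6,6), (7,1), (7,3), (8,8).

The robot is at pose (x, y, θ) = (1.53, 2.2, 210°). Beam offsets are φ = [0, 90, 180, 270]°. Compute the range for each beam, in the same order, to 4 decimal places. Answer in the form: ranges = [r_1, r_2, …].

ranges = [0.6120, 0.9400, 0.5427, 0.9238]

beam 1: φ=0°, α=210°
  dir = (cos 210°, sin 210°) = (-0.8660, -0.5000); from cell (1,2)
  next x-line at t=0.6120, next y-line at t=0.4000; Δt_x=1.1547, Δt_y=2.0000
    y: enter (1,1) at t=0.4000
    x: enter (0,1) at t=0.6120 ← occupied
  → r_1 = 0.6120
beam 2: φ=90°, α=300°
  dir = (cos 300°, sin 300°) = (0.5000, -0.8660); from cell (1,2)
  next x-line at t=0.9400, next y-line at t=0.2309; Δt_x=2.0000, Δt_y=1.1547
    y: enter (1,1) at t=0.2309
    x: enter (2,1) at t=0.9400 ← occupied
  → r_2 = 0.9400
beam 3: φ=180°, α=30°
  dir = (cos 30°, sin 30°) = (0.8660, 0.5000); from cell (1,2)
  next x-line at t=0.5427, next y-line at t=1.6000; Δt_x=1.1547, Δt_y=2.0000
    x: enter (2,2) at t=0.5427 ← occupied
  → r_3 = 0.5427
beam 4: φ=270°, α=120°
  dir = (cos 120°, sin 120°) = (-0.5000, 0.8660); from cell (1,2)
  next x-line at t=1.0600, next y-line at t=0.9238; Δt_x=2.0000, Δt_y=1.1547
    y: enter (1,3) at t=0.9238 ← occupied
  → r_4 = 0.9238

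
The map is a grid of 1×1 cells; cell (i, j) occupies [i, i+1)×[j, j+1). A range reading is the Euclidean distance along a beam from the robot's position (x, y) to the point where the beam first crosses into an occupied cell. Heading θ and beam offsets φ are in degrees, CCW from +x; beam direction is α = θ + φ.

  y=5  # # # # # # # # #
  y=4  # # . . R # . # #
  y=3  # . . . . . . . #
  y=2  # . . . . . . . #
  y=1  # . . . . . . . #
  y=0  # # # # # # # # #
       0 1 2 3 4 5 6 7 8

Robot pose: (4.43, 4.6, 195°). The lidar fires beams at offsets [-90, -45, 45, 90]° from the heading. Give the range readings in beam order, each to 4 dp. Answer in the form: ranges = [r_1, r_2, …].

ranges = [0.4141, 0.8000, 4.1569, 3.7270]

beam 1: φ=-90°, α=105°
  d=(-0.2588,0.9659)  start (4,4)  tX=1.6614 tY=0.4141  stride 1/|dx|=3.8637 1/|dy|=1.0353
    cross y-line → (4,5), t=0.4141 (wall)
  → r_1 = 0.4141
beam 2: φ=-45°, α=150°
  d=(-0.8660,0.5000)  start (4,4)  tX=0.4965 tY=0.8000  stride 1/|dx|=1.1547 1/|dy|=2.0000
    cross x-line → (3,4), t=0.4965
    cross y-line → (3,5), t=0.8000 (wall)
  → r_2 = 0.8000
beam 3: φ=45°, α=240°
  d=(-0.5000,-0.8660)  start (4,4)  tX=0.8600 tY=0.6928  stride 1/|dx|=2.0000 1/|dy|=1.1547
    cross y-line → (4,3), t=0.6928
    cross x-line → (3,3), t=0.8600
    cross y-line → (3,2), t=1.8475
    cross x-line → (2,2), t=2.8600
    cross y-line → (2,1), t=3.0022
    cross y-line → (2,0), t=4.1569 (wall)
  → r_3 = 4.1569
beam 4: φ=90°, α=285°
  d=(0.2588,-0.9659)  start (4,4)  tX=2.2023 tY=0.6212  stride 1/|dx|=3.8637 1/|dy|=1.0353
    cross y-line → (4,3), t=0.6212
    cross y-line → (4,2), t=1.6564
    cross x-line → (5,2), t=2.2023
    cross y-line → (5,1), t=2.6917
    cross y-line → (5,0), t=3.7270 (wall)
  → r_4 = 3.7270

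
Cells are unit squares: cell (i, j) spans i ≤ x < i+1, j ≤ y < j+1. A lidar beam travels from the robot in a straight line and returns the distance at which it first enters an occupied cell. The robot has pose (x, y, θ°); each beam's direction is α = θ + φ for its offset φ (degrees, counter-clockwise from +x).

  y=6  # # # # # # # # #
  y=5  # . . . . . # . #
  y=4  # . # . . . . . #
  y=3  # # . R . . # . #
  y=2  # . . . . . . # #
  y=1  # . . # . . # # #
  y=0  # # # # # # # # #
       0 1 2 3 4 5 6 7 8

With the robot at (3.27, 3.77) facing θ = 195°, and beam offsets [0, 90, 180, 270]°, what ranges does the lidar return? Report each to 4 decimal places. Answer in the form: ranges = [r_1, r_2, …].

ranges = [1.3148, 1.8324, 4.8969, 1.0432]

beam 1: φ=0°, α=195°
  dir = (cos 195°, sin 195°) = (-0.9659, -0.2588); from cell (3,3)
  next x-line at t=0.2795, next y-line at t=2.9751; Δt_x=1.0353, Δt_y=3.8637
    x: enter (2,3) at t=0.2795
    x: enter (1,3) at t=1.3148 ← occupied
  → r_1 = 1.3148
beam 2: φ=90°, α=285°
  dir = (cos 285°, sin 285°) = (0.2588, -0.9659); from cell (3,3)
  next x-line at t=2.8205, next y-line at t=0.7972; Δt_x=3.8637, Δt_y=1.0353
    y: enter (3,2) at t=0.7972
    y: enter (3,1) at t=1.8324 ← occupied
  → r_2 = 1.8324
beam 3: φ=180°, α=15°
  dir = (cos 15°, sin 15°) = (0.9659, 0.2588); from cell (3,3)
  next x-line at t=0.7558, next y-line at t=0.8887; Δt_x=1.0353, Δt_y=3.8637
    x: enter (4,3) at t=0.7558
    y: enter (4,4) at t=0.8887
    x: enter (5,4) at t=1.7910
    x: enter (6,4) at t=2.8263
    x: enter (7,4) at t=3.8616
    y: enter (7,5) at t=4.7524
    x: enter (8,5) at t=4.8969 ← occupied
  → r_3 = 4.8969
beam 4: φ=270°, α=105°
  dir = (cos 105°, sin 105°) = (-0.2588, 0.9659); from cell (3,3)
  next x-line at t=1.0432, next y-line at t=0.2381; Δt_x=3.8637, Δt_y=1.0353
    y: enter (3,4) at t=0.2381
    x: enter (2,4) at t=1.0432 ← occupied
  → r_4 = 1.0432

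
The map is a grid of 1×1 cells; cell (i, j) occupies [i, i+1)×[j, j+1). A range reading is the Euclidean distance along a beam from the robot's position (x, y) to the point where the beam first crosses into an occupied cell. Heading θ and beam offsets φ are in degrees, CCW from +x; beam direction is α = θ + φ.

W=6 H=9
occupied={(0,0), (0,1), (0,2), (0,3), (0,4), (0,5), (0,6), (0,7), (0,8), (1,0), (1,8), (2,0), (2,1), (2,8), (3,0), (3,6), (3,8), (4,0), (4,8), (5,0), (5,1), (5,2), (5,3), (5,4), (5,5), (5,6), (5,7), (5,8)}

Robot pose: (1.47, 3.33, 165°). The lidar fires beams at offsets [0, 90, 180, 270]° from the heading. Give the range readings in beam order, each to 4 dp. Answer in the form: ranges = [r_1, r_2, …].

beam 1: φ=0°, α=165°
  d=(-0.9659,0.2588)  start (1,3)  tX=0.4866 tY=2.5887  stride 1/|dx|=1.0353 1/|dy|=3.8637
    cross x-line → (0,3), t=0.4866 (wall)
  → r_1 = 0.4866
beam 2: φ=90°, α=255°
  d=(-0.2588,-0.9659)  start (1,3)  tX=1.8159 tY=0.3416  stride 1/|dx|=3.8637 1/|dy|=1.0353
    cross y-line → (1,2), t=0.3416
    cross y-line → (1,1), t=1.3769
    cross x-line → (0,1), t=1.8159 (wall)
  → r_2 = 1.8159
beam 3: φ=180°, α=345°
  d=(0.9659,-0.2588)  start (1,3)  tX=0.5487 tY=1.2750  stride 1/|dx|=1.0353 1/|dy|=3.8637
    cross x-line → (2,3), t=0.5487
    cross y-line → (2,2), t=1.2750
    cross x-line → (3,2), t=1.5840
    cross x-line → (4,2), t=2.6192
    cross x-line → (5,2), t=3.6545 (wall)
  → r_3 = 3.6545
beam 4: φ=270°, α=75°
  d=(0.2588,0.9659)  start (1,3)  tX=2.0478 tY=0.6936  stride 1/|dx|=3.8637 1/|dy|=1.0353
    cross y-line → (1,4), t=0.6936
    cross y-line → (1,5), t=1.7289
    cross x-line → (2,5), t=2.0478
    cross y-line → (2,6), t=2.7642
    cross y-line → (2,7), t=3.7995
    cross y-line → (2,8), t=4.8347 (wall)
  → r_4 = 4.8347

ranges = [0.4866, 1.8159, 3.6545, 4.8347]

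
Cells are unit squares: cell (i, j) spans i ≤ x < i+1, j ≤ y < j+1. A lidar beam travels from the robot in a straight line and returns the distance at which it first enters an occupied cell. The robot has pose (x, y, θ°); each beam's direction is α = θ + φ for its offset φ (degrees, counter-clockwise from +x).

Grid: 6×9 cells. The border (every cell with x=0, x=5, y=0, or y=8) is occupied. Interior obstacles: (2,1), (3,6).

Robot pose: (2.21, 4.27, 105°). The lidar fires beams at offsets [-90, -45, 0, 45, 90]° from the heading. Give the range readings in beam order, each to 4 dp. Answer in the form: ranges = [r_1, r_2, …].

beam 1: φ=-90°, α=15°
  dir = (cos 15°, sin 15°) = (0.9659, 0.2588); from cell (2,4)
  next x-line at t=0.8179, next y-line at t=2.8205; Δt_x=1.0353, Δt_y=3.8637
    x: enter (3,4) at t=0.8179
    x: enter (4,4) at t=1.8531
    y: enter (4,5) at t=2.8205
    x: enter (5,5) at t=2.8884 ← occupied
  → r_1 = 2.8884
beam 2: φ=-45°, α=60°
  dir = (cos 60°, sin 60°) = (0.5000, 0.8660); from cell (2,4)
  next x-line at t=1.5800, next y-line at t=0.8429; Δt_x=2.0000, Δt_y=1.1547
    y: enter (2,5) at t=0.8429
    x: enter (3,5) at t=1.5800
    y: enter (3,6) at t=1.9976 ← occupied
  → r_2 = 1.9976
beam 3: φ=0°, α=105°
  dir = (cos 105°, sin 105°) = (-0.2588, 0.9659); from cell (2,4)
  next x-line at t=0.8114, next y-line at t=0.7558; Δt_x=3.8637, Δt_y=1.0353
    y: enter (2,5) at t=0.7558
    x: enter (1,5) at t=0.8114
    y: enter (1,6) at t=1.7910
    y: enter (1,7) at t=2.8263
    y: enter (1,8) at t=3.8616 ← occupied
  → r_3 = 3.8616
beam 4: φ=45°, α=150°
  dir = (cos 150°, sin 150°) = (-0.8660, 0.5000); from cell (2,4)
  next x-line at t=0.2425, next y-line at t=1.4600; Δt_x=1.1547, Δt_y=2.0000
    x: enter (1,4) at t=0.2425
    x: enter (0,4) at t=1.3972 ← occupied
  → r_4 = 1.3972
beam 5: φ=90°, α=195°
  dir = (cos 195°, sin 195°) = (-0.9659, -0.2588); from cell (2,4)
  next x-line at t=0.2174, next y-line at t=1.0432; Δt_x=1.0353, Δt_y=3.8637
    x: enter (1,4) at t=0.2174
    y: enter (1,3) at t=1.0432
    x: enter (0,3) at t=1.2527 ← occupied
  → r_5 = 1.2527

ranges = [2.8884, 1.9976, 3.8616, 1.3972, 1.2527]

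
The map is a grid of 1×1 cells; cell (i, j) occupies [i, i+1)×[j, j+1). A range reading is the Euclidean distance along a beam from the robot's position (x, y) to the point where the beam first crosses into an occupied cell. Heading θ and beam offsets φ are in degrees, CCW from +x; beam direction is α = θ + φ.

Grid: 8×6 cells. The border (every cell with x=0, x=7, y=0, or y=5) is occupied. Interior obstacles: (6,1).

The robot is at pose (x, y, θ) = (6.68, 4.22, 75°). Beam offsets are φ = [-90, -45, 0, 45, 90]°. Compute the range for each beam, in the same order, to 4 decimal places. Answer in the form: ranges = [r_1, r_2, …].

beam 1: φ=-90°, α=345°
  dir = (cos 345°, sin 345°) = (0.9659, -0.2588); from cell (6,4)
  next x-line at t=0.3313, next y-line at t=0.8500; Δt_x=1.0353, Δt_y=3.8637
    x: enter (7,4) at t=0.3313 ← occupied
  → r_1 = 0.3313
beam 2: φ=-45°, α=30°
  dir = (cos 30°, sin 30°) = (0.8660, 0.5000); from cell (6,4)
  next x-line at t=0.3695, next y-line at t=1.5600; Δt_x=1.1547, Δt_y=2.0000
    x: enter (7,4) at t=0.3695 ← occupied
  → r_2 = 0.3695
beam 3: φ=0°, α=75°
  dir = (cos 75°, sin 75°) = (0.2588, 0.9659); from cell (6,4)
  next x-line at t=1.2364, next y-line at t=0.8075; Δt_x=3.8637, Δt_y=1.0353
    y: enter (6,5) at t=0.8075 ← occupied
  → r_3 = 0.8075
beam 4: φ=45°, α=120°
  dir = (cos 120°, sin 120°) = (-0.5000, 0.8660); from cell (6,4)
  next x-line at t=1.3600, next y-line at t=0.9007; Δt_x=2.0000, Δt_y=1.1547
    y: enter (6,5) at t=0.9007 ← occupied
  → r_4 = 0.9007
beam 5: φ=90°, α=165°
  dir = (cos 165°, sin 165°) = (-0.9659, 0.2588); from cell (6,4)
  next x-line at t=0.7040, next y-line at t=3.0137; Δt_x=1.0353, Δt_y=3.8637
    x: enter (5,4) at t=0.7040
    x: enter (4,4) at t=1.7393
    x: enter (3,4) at t=2.7745
    y: enter (3,5) at t=3.0137 ← occupied
  → r_5 = 3.0137

ranges = [0.3313, 0.3695, 0.8075, 0.9007, 3.0137]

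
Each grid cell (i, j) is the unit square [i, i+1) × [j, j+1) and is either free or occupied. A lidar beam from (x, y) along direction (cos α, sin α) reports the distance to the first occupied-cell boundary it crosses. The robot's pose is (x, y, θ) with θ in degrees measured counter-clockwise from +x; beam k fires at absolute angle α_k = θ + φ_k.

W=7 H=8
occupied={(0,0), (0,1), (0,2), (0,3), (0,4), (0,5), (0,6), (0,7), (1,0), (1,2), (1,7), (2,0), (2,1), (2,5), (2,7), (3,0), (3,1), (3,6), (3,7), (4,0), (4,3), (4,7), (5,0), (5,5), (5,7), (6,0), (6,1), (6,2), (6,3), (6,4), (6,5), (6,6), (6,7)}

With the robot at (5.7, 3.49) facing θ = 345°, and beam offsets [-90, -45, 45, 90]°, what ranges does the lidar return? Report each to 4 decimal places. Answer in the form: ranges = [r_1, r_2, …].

ranges = [2.5778, 0.6000, 0.3464, 1.1591]

beam 1: φ=-90°, α=255°
  d=(-0.2588,-0.9659)  start (5,3)  tX=2.7046 tY=0.5073  stride 1/|dx|=3.8637 1/|dy|=1.0353
    cross y-line → (5,2), t=0.5073
    cross y-line → (5,1), t=1.5426
    cross y-line → (5,0), t=2.5778 (wall)
  → r_1 = 2.5778
beam 2: φ=-45°, α=300°
  d=(0.5000,-0.8660)  start (5,3)  tX=0.6000 tY=0.5658  stride 1/|dx|=2.0000 1/|dy|=1.1547
    cross y-line → (5,2), t=0.5658
    cross x-line → (6,2), t=0.6000 (wall)
  → r_2 = 0.6000
beam 3: φ=45°, α=30°
  d=(0.8660,0.5000)  start (5,3)  tX=0.3464 tY=1.0200  stride 1/|dx|=1.1547 1/|dy|=2.0000
    cross x-line → (6,3), t=0.3464 (wall)
  → r_3 = 0.3464
beam 4: φ=90°, α=75°
  d=(0.2588,0.9659)  start (5,3)  tX=1.1591 tY=0.5280  stride 1/|dx|=3.8637 1/|dy|=1.0353
    cross y-line → (5,4), t=0.5280
    cross x-line → (6,4), t=1.1591 (wall)
  → r_4 = 1.1591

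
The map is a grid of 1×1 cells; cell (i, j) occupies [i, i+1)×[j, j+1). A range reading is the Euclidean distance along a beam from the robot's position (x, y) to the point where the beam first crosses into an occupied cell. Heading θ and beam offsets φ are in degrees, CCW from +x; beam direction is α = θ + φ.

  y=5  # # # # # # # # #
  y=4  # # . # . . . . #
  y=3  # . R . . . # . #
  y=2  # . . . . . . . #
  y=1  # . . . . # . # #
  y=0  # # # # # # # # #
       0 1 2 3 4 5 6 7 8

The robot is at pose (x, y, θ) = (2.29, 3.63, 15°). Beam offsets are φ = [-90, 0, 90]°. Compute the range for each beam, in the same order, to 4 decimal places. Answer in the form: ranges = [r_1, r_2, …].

beam 1: φ=-90°, α=285°
  cosα=0.2588 sinα=-0.9659 | (2,3) | tMaxX 2.7432 tMaxY 0.6522 | tΔX 3.8637 tΔY 1.0353
    t=0.6522 [y] (2,2)
    t=1.6875 [y] (2,1)
    t=2.7228 [y] (2,0) — stop
  → r_1 = 2.7228
beam 2: φ=0°, α=15°
  cosα=0.9659 sinα=0.2588 | (2,3) | tMaxX 0.7350 tMaxY 1.4296 | tΔX 1.0353 tΔY 3.8637
    t=0.7350 [x] (3,3)
    t=1.4296 [y] (3,4) — stop
  → r_2 = 1.4296
beam 3: φ=90°, α=105°
  cosα=-0.2588 sinα=0.9659 | (2,3) | tMaxX 1.1205 tMaxY 0.3831 | tΔX 3.8637 tΔY 1.0353
    t=0.3831 [y] (2,4)
    t=1.1205 [x] (1,4) — stop
  → r_3 = 1.1205

ranges = [2.7228, 1.4296, 1.1205]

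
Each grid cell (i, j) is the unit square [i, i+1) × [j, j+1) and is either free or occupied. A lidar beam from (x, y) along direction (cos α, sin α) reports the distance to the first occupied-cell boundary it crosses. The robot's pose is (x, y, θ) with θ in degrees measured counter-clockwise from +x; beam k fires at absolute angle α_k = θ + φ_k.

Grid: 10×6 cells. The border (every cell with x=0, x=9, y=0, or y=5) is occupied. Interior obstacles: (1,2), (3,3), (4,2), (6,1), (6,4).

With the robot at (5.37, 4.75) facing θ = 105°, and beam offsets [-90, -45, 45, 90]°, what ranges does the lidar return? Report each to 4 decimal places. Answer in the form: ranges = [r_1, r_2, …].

ranges = [0.6522, 0.2887, 0.5000, 4.5242]

beam 1: φ=-90°, α=15°
  direction (0.9659, 0.2588); cell (5,4); t to first gridline: x 0.6522, y 0.9659 (then +1.0353 / +3.8637)
    (6,4) via x @ 0.6522  # hit
  → r_1 = 0.6522
beam 2: φ=-45°, α=60°
  direction (0.5000, 0.8660); cell (5,4); t to first gridline: x 1.2600, y 0.2887 (then +2.0000 / +1.1547)
    (5,5) via y @ 0.2887  # hit
  → r_2 = 0.2887
beam 3: φ=45°, α=150°
  direction (-0.8660, 0.5000); cell (5,4); t to first gridline: x 0.4272, y 0.5000 (then +1.1547 / +2.0000)
    (4,4) via x @ 0.4272
    (4,5) via y @ 0.5000  # hit
  → r_3 = 0.5000
beam 4: φ=90°, α=195°
  direction (-0.9659, -0.2588); cell (5,4); t to first gridline: x 0.3831, y 2.8978 (then +1.0353 / +3.8637)
    (4,4) via x @ 0.3831
    (3,4) via x @ 1.4183
    (2,4) via x @ 2.4536
    (2,3) via y @ 2.8978
    (1,3) via x @ 3.4889
    (0,3) via x @ 4.5242  # hit
  → r_4 = 4.5242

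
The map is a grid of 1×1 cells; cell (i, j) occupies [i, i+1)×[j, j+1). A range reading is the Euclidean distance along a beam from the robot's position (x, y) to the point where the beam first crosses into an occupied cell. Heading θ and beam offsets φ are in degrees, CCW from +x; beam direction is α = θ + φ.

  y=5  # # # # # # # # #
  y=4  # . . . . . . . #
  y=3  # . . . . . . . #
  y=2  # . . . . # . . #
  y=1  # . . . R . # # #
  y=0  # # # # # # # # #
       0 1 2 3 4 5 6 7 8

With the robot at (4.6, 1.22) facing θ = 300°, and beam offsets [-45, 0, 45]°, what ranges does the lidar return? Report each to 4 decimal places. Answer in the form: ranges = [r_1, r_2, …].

beam 1: φ=-45°, α=255°
  dir = (cos 255°, sin 255°) = (-0.2588, -0.9659); from cell (4,1)
  next x-line at t=2.3182, next y-line at t=0.2278; Δt_x=3.8637, Δt_y=1.0353
    y: enter (4,0) at t=0.2278 ← occupied
  → r_1 = 0.2278
beam 2: φ=0°, α=300°
  dir = (cos 300°, sin 300°) = (0.5000, -0.8660); from cell (4,1)
  next x-line at t=0.8000, next y-line at t=0.2540; Δt_x=2.0000, Δt_y=1.1547
    y: enter (4,0) at t=0.2540 ← occupied
  → r_2 = 0.2540
beam 3: φ=45°, α=345°
  dir = (cos 345°, sin 345°) = (0.9659, -0.2588); from cell (4,1)
  next x-line at t=0.4141, next y-line at t=0.8500; Δt_x=1.0353, Δt_y=3.8637
    x: enter (5,1) at t=0.4141
    y: enter (5,0) at t=0.8500 ← occupied
  → r_3 = 0.8500

ranges = [0.2278, 0.2540, 0.8500]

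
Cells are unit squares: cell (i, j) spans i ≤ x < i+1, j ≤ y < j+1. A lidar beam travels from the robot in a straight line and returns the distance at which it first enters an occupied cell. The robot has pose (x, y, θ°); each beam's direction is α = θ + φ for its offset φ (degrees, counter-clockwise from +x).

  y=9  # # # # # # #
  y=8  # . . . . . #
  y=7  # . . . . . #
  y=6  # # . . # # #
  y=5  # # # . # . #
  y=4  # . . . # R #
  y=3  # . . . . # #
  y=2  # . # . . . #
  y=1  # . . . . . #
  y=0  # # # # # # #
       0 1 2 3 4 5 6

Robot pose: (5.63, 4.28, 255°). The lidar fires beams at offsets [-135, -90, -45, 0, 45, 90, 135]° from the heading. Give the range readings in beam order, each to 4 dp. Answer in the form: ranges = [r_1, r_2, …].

ranges = [1.2600, 0.6522, 0.5600, 0.2899, 0.3233, 0.3831, 0.4272]

beam 1: φ=-135°, α=120°
  d=(-0.5000,0.8660)  start (5,4)  tX=1.2600 tY=0.8314  stride 1/|dx|=2.0000 1/|dy|=1.1547
    cross y-line → (5,5), t=0.8314
    cross x-line → (4,5), t=1.2600 (wall)
  → r_1 = 1.2600
beam 2: φ=-90°, α=165°
  d=(-0.9659,0.2588)  start (5,4)  tX=0.6522 tY=2.7819  stride 1/|dx|=1.0353 1/|dy|=3.8637
    cross x-line → (4,4), t=0.6522 (wall)
  → r_2 = 0.6522
beam 3: φ=-45°, α=210°
  d=(-0.8660,-0.5000)  start (5,4)  tX=0.7275 tY=0.5600  stride 1/|dx|=1.1547 1/|dy|=2.0000
    cross y-line → (5,3), t=0.5600 (wall)
  → r_3 = 0.5600
beam 4: φ=0°, α=255°
  d=(-0.2588,-0.9659)  start (5,4)  tX=2.4341 tY=0.2899  stride 1/|dx|=3.8637 1/|dy|=1.0353
    cross y-line → (5,3), t=0.2899 (wall)
  → r_4 = 0.2899
beam 5: φ=45°, α=300°
  d=(0.5000,-0.8660)  start (5,4)  tX=0.7400 tY=0.3233  stride 1/|dx|=2.0000 1/|dy|=1.1547
    cross y-line → (5,3), t=0.3233 (wall)
  → r_5 = 0.3233
beam 6: φ=90°, α=345°
  d=(0.9659,-0.2588)  start (5,4)  tX=0.3831 tY=1.0818  stride 1/|dx|=1.0353 1/|dy|=3.8637
    cross x-line → (6,4), t=0.3831 (wall)
  → r_6 = 0.3831
beam 7: φ=135°, α=30°
  d=(0.8660,0.5000)  start (5,4)  tX=0.4272 tY=1.4400  stride 1/|dx|=1.1547 1/|dy|=2.0000
    cross x-line → (6,4), t=0.4272 (wall)
  → r_7 = 0.4272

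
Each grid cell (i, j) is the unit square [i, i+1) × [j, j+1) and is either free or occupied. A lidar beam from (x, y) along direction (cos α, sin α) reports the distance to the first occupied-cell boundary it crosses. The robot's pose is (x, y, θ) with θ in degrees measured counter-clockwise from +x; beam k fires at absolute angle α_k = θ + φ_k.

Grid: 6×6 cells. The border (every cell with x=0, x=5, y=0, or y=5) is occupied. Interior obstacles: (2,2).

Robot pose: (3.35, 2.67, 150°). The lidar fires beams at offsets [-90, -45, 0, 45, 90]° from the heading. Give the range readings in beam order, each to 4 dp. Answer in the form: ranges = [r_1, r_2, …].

ranges = [2.6905, 2.4122, 0.4041, 0.3623, 0.7000]

beam 1: φ=-90°, α=60°
  d=(0.5000,0.8660)  start (3,2)  tX=1.3000 tY=0.3811  stride 1/|dx|=2.0000 1/|dy|=1.1547
    cross y-line → (3,3), t=0.3811
    cross x-line → (4,3), t=1.3000
    cross y-line → (4,4), t=1.5358
    cross y-line → (4,5), t=2.6905 (wall)
  → r_1 = 2.6905
beam 2: φ=-45°, α=105°
  d=(-0.2588,0.9659)  start (3,2)  tX=1.3523 tY=0.3416  stride 1/|dx|=3.8637 1/|dy|=1.0353
    cross y-line → (3,3), t=0.3416
    cross x-line → (2,3), t=1.3523
    cross y-line → (2,4), t=1.3769
    cross y-line → (2,5), t=2.4122 (wall)
  → r_2 = 2.4122
beam 3: φ=0°, α=150°
  d=(-0.8660,0.5000)  start (3,2)  tX=0.4041 tY=0.6600  stride 1/|dx|=1.1547 1/|dy|=2.0000
    cross x-line → (2,2), t=0.4041 (wall)
  → r_3 = 0.4041
beam 4: φ=45°, α=195°
  d=(-0.9659,-0.2588)  start (3,2)  tX=0.3623 tY=2.5887  stride 1/|dx|=1.0353 1/|dy|=3.8637
    cross x-line → (2,2), t=0.3623 (wall)
  → r_4 = 0.3623
beam 5: φ=90°, α=240°
  d=(-0.5000,-0.8660)  start (3,2)  tX=0.7000 tY=0.7736  stride 1/|dx|=2.0000 1/|dy|=1.1547
    cross x-line → (2,2), t=0.7000 (wall)
  → r_5 = 0.7000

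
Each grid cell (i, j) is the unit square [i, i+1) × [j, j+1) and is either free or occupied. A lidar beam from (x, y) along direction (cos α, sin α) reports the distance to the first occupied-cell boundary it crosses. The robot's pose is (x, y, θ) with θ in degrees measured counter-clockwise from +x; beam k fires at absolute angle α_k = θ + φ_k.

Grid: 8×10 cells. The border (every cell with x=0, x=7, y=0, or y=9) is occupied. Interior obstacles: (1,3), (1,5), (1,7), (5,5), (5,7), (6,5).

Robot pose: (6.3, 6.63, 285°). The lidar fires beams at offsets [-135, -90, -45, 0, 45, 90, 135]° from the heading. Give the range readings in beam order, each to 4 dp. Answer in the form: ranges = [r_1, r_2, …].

ranges = [0.7400, 4.4517, 0.7275, 0.6522, 0.8083, 0.7247, 1.4000]

beam 1: φ=-135°, α=150°
  cosα=-0.8660 sinα=0.5000 | (6,6) | tMaxX 0.3464 tMaxY 0.7400 | tΔX 1.1547 tΔY 2.0000
    t=0.3464 [x] (5,6)
    t=0.7400 [y] (5,7) — stop
  → r_1 = 0.7400
beam 2: φ=-90°, α=195°
  cosα=-0.9659 sinα=-0.2588 | (6,6) | tMaxX 0.3106 tMaxY 2.4341 | tΔX 1.0353 tΔY 3.8637
    t=0.3106 [x] (5,6)
    t=1.3459 [x] (4,6)
    t=2.3811 [x] (3,6)
    t=2.4341 [y] (3,5)
    t=3.4164 [x] (2,5)
    t=4.4517 [x] (1,5) — stop
  → r_2 = 4.4517
beam 3: φ=-45°, α=240°
  cosα=-0.5000 sinα=-0.8660 | (6,6) | tMaxX 0.6000 tMaxY 0.7275 | tΔX 2.0000 tΔY 1.1547
    t=0.6000 [x] (5,6)
    t=0.7275 [y] (5,5) — stop
  → r_3 = 0.7275
beam 4: φ=0°, α=285°
  cosα=0.2588 sinα=-0.9659 | (6,6) | tMaxX 2.7046 tMaxY 0.6522 | tΔX 3.8637 tΔY 1.0353
    t=0.6522 [y] (6,5) — stop
  → r_4 = 0.6522
beam 5: φ=45°, α=330°
  cosα=0.8660 sinα=-0.5000 | (6,6) | tMaxX 0.8083 tMaxY 1.2600 | tΔX 1.1547 tΔY 2.0000
    t=0.8083 [x] (7,6) — stop
  → r_5 = 0.8083
beam 6: φ=90°, α=15°
  cosα=0.9659 sinα=0.2588 | (6,6) | tMaxX 0.7247 tMaxY 1.4296 | tΔX 1.0353 tΔY 3.8637
    t=0.7247 [x] (7,6) — stop
  → r_6 = 0.7247
beam 7: φ=135°, α=60°
  cosα=0.5000 sinα=0.8660 | (6,6) | tMaxX 1.4000 tMaxY 0.4272 | tΔX 2.0000 tΔY 1.1547
    t=0.4272 [y] (6,7)
    t=1.4000 [x] (7,7) — stop
  → r_7 = 1.4000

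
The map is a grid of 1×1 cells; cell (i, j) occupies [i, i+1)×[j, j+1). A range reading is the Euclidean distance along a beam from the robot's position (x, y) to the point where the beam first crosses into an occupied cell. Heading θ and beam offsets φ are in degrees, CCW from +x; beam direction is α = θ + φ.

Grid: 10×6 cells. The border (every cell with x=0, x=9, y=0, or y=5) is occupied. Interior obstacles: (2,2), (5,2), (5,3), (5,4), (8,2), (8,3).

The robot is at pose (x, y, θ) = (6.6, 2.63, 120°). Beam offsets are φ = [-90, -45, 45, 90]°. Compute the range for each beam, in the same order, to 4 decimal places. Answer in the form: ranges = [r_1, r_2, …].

beam 1: φ=-90°, α=30°
  dir = (cos 30°, sin 30°) = (0.8660, 0.5000); from cell (6,2)
  next x-line at t=0.4619, next y-line at t=0.7400; Δt_x=1.1547, Δt_y=2.0000
    x: enter (7,2) at t=0.4619
    y: enter (7,3) at t=0.7400
    x: enter (8,3) at t=1.6166 ← occupied
  → r_1 = 1.6166
beam 2: φ=-45°, α=75°
  dir = (cos 75°, sin 75°) = (0.2588, 0.9659); from cell (6,2)
  next x-line at t=1.5455, next y-line at t=0.3831; Δt_x=3.8637, Δt_y=1.0353
    y: enter (6,3) at t=0.3831
    y: enter (6,4) at t=1.4183
    x: enter (7,4) at t=1.5455
    y: enter (7,5) at t=2.4536 ← occupied
  → r_2 = 2.4536
beam 3: φ=45°, α=165°
  dir = (cos 165°, sin 165°) = (-0.9659, 0.2588); from cell (6,2)
  next x-line at t=0.6212, next y-line at t=1.4296; Δt_x=1.0353, Δt_y=3.8637
    x: enter (5,2) at t=0.6212 ← occupied
  → r_3 = 0.6212
beam 4: φ=90°, α=210°
  dir = (cos 210°, sin 210°) = (-0.8660, -0.5000); from cell (6,2)
  next x-line at t=0.6928, next y-line at t=1.2600; Δt_x=1.1547, Δt_y=2.0000
    x: enter (5,2) at t=0.6928 ← occupied
  → r_4 = 0.6928

ranges = [1.6166, 2.4536, 0.6212, 0.6928]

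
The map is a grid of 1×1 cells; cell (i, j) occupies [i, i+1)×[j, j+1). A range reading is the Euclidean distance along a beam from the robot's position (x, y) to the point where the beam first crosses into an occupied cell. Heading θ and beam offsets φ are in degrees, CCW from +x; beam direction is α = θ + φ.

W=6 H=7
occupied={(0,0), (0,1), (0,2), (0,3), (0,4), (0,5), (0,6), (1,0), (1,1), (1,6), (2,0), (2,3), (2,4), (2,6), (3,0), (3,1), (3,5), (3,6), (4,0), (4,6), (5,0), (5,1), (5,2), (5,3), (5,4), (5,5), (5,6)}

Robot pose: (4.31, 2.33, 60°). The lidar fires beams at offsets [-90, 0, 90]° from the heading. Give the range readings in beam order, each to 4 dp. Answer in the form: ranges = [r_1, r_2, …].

ranges = [0.7967, 1.3800, 1.5127]

beam 1: φ=-90°, α=330°
  d=(0.8660,-0.5000)  start (4,2)  tX=0.7967 tY=0.6600  stride 1/|dx|=1.1547 1/|dy|=2.0000
    cross y-line → (4,1), t=0.6600
    cross x-line → (5,1), t=0.7967 (wall)
  → r_1 = 0.7967
beam 2: φ=0°, α=60°
  d=(0.5000,0.8660)  start (4,2)  tX=1.3800 tY=0.7736  stride 1/|dx|=2.0000 1/|dy|=1.1547
    cross y-line → (4,3), t=0.7736
    cross x-line → (5,3), t=1.3800 (wall)
  → r_2 = 1.3800
beam 3: φ=90°, α=150°
  d=(-0.8660,0.5000)  start (4,2)  tX=0.3580 tY=1.3400  stride 1/|dx|=1.1547 1/|dy|=2.0000
    cross x-line → (3,2), t=0.3580
    cross y-line → (3,3), t=1.3400
    cross x-line → (2,3), t=1.5127 (wall)
  → r_3 = 1.5127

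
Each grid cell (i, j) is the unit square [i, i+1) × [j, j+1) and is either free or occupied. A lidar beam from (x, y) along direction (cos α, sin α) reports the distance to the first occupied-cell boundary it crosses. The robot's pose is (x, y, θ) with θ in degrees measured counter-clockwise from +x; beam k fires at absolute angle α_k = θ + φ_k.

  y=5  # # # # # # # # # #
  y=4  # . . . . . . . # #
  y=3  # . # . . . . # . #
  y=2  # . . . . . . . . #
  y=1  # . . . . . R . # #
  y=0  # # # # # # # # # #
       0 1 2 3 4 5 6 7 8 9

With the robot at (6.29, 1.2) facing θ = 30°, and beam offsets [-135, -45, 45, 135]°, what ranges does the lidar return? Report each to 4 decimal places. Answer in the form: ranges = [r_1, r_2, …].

beam 1: φ=-135°, α=255°
  direction (-0.2588, -0.9659); cell (6,1); t to first gridline: x 1.1205, y 0.2071 (then +3.8637 / +1.0353)
    (6,0) via y @ 0.2071  # hit
  → r_1 = 0.2071
beam 2: φ=-45°, α=345°
  direction (0.9659, -0.2588); cell (6,1); t to first gridline: x 0.7350, y 0.7727 (then +1.0353 / +3.8637)
    (7,1) via x @ 0.7350
    (7,0) via y @ 0.7727  # hit
  → r_2 = 0.7727
beam 3: φ=45°, α=75°
  direction (0.2588, 0.9659); cell (6,1); t to first gridline: x 2.7432, y 0.8282 (then +3.8637 / +1.0353)
    (6,2) via y @ 0.8282
    (6,3) via y @ 1.8635
    (7,3) via x @ 2.7432  # hit
  → r_3 = 2.7432
beam 4: φ=135°, α=165°
  direction (-0.9659, 0.2588); cell (6,1); t to first gridline: x 0.3002, y 3.0910 (then +1.0353 / +3.8637)
    (5,1) via x @ 0.3002
    (4,1) via x @ 1.3355
    (3,1) via x @ 2.3708
    (3,2) via y @ 3.0910
    (2,2) via x @ 3.4061
    (1,2) via x @ 4.4413
    (0,2) via x @ 5.4766  # hit
  → r_4 = 5.4766

ranges = [0.2071, 0.7727, 2.7432, 5.4766]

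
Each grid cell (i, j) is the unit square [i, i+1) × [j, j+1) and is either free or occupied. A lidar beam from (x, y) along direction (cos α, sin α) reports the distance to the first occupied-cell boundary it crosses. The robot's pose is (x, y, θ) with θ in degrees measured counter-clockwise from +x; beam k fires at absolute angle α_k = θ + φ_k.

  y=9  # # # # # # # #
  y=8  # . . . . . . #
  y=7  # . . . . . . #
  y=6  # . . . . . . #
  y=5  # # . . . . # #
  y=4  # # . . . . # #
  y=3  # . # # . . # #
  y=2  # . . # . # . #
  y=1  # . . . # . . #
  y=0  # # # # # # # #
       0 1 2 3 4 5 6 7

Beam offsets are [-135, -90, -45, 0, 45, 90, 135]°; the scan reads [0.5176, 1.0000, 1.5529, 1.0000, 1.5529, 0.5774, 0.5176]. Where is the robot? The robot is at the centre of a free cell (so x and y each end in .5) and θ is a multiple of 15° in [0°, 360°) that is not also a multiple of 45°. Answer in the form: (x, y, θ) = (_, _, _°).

(x, y, θ) = (6.5, 1.5, 150°)

Candidates: 38 free-cell centres × 16 headings = 608 poses. Raycast each; keep the one whose scan matches to 4 dp.
  (5.5, 5.5, 285°): beam 1 = 5.1962 ≠ 0.5176 ✗
  (2.5, 6.5, 255°): beam 1 = 2.8868 ≠ 0.5176 ✗
  (3.5, 7.5, 255°): beam 1 = 1.7321 ≠ 0.5176 ✗
  …
  (6.5, 1.5, 150°): r_1=0.5176, r_2=1.0000, r_3=1.5529, r_4=1.0000, r_5=1.5529, r_6=0.5774, r_7=0.5176 — all match ✓
Unique over the lattice → pose = (6.5, 1.5, 150°).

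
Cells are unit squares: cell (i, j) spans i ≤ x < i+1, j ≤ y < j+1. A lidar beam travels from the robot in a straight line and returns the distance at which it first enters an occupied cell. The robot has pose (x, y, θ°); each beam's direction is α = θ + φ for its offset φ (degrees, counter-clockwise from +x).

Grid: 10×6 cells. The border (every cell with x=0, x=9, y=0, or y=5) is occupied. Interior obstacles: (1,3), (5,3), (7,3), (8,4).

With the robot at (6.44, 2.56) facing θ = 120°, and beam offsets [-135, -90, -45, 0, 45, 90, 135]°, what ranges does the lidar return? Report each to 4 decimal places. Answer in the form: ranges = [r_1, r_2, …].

ranges = [2.6503, 0.8800, 2.5261, 0.8800, 4.5966, 3.1200, 1.6150]

beam 1: φ=-135°, α=345°
  dir = (cos 345°, sin 345°) = (0.9659, -0.2588); from cell (6,2)
  next x-line at t=0.5798, next y-line at t=2.1637; Δt_x=1.0353, Δt_y=3.8637
    x: enter (7,2) at t=0.5798
    x: enter (8,2) at t=1.6150
    y: enter (8,1) at t=2.1637
    x: enter (9,1) at t=2.6503 ← occupied
  → r_1 = 2.6503
beam 2: φ=-90°, α=30°
  dir = (cos 30°, sin 30°) = (0.8660, 0.5000); from cell (6,2)
  next x-line at t=0.6466, next y-line at t=0.8800; Δt_x=1.1547, Δt_y=2.0000
    x: enter (7,2) at t=0.6466
    y: enter (7,3) at t=0.8800 ← occupied
  → r_2 = 0.8800
beam 3: φ=-45°, α=75°
  dir = (cos 75°, sin 75°) = (0.2588, 0.9659); from cell (6,2)
  next x-line at t=2.1637, next y-line at t=0.4555; Δt_x=3.8637, Δt_y=1.0353
    y: enter (6,3) at t=0.4555
    y: enter (6,4) at t=1.4908
    x: enter (7,4) at t=2.1637
    y: enter (7,5) at t=2.5261 ← occupied
  → r_3 = 2.5261
beam 4: φ=0°, α=120°
  dir = (cos 120°, sin 120°) = (-0.5000, 0.8660); from cell (6,2)
  next x-line at t=0.8800, next y-line at t=0.5081; Δt_x=2.0000, Δt_y=1.1547
    y: enter (6,3) at t=0.5081
    x: enter (5,3) at t=0.8800 ← occupied
  → r_4 = 0.8800
beam 5: φ=45°, α=165°
  dir = (cos 165°, sin 165°) = (-0.9659, 0.2588); from cell (6,2)
  next x-line at t=0.4555, next y-line at t=1.7000; Δt_x=1.0353, Δt_y=3.8637
    x: enter (5,2) at t=0.4555
    x: enter (4,2) at t=1.4908
    y: enter (4,3) at t=1.7000
    x: enter (3,3) at t=2.5261
    x: enter (2,3) at t=3.5614
    x: enter (1,3) at t=4.5966 ← occupied
  → r_5 = 4.5966
beam 6: φ=90°, α=210°
  dir = (cos 210°, sin 210°) = (-0.8660, -0.5000); from cell (6,2)
  next x-line at t=0.5081, next y-line at t=1.1200; Δt_x=1.1547, Δt_y=2.0000
    x: enter (5,2) at t=0.5081
    y: enter (5,1) at t=1.1200
    x: enter (4,1) at t=1.6628
    x: enter (3,1) at t=2.8175
    y: enter (3,0) at t=3.1200 ← occupied
  → r_6 = 3.1200
beam 7: φ=135°, α=255°
  dir = (cos 255°, sin 255°) = (-0.2588, -0.9659); from cell (6,2)
  next x-line at t=1.7000, next y-line at t=0.5798; Δt_x=3.8637, Δt_y=1.0353
    y: enter (6,1) at t=0.5798
    y: enter (6,0) at t=1.6150 ← occupied
  → r_7 = 1.6150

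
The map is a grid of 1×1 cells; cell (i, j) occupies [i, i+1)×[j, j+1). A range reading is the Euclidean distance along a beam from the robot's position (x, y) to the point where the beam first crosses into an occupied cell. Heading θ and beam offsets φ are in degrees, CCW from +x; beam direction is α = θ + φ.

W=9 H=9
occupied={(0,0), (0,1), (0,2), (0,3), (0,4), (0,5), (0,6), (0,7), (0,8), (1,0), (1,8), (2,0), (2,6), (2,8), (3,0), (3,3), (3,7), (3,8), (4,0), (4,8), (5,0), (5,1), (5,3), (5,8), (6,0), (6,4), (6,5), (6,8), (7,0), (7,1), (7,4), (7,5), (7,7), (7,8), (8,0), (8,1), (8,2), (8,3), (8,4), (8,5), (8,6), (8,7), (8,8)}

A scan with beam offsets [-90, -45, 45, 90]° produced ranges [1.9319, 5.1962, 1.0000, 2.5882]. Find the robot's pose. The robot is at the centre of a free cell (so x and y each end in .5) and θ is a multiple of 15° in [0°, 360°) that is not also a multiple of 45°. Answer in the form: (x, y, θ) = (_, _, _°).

(x, y, θ) = (1.5, 5.5, 345°)

Enumerate (i+0.5, j+0.5, θ) over the 38 free cells and 16 admissible headings. For each, cast all 4 beams and compare to the given ranges.
  (2.5, 7.5, 150°): beam 1 = 0.5774 ≠ 1.9319 ✗
  (2.5, 7.5, 15°): beam 1 = 0.5176 ≠ 1.9319 ✗
  (1.5, 6.5, 240°): beam 1 = 0.5774 ≠ 1.9319 ✗
  …
  (1.5, 5.5, 345°): r_1=1.9319, r_2=5.1962, r_3=1.0000, r_4=2.5882 — all match ✓
Only this pose fits every beam.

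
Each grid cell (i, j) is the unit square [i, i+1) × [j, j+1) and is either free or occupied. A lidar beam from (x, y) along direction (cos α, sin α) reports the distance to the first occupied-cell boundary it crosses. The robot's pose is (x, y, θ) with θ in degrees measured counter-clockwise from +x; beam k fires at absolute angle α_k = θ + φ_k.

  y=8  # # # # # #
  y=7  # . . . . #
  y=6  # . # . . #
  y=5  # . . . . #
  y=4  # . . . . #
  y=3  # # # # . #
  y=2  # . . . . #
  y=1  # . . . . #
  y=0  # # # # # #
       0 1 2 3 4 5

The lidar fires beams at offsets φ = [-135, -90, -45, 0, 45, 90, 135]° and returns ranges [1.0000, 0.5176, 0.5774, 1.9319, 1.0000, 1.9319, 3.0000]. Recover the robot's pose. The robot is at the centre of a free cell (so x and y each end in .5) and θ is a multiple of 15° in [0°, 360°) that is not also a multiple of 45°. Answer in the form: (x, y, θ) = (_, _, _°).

(x, y, θ) = (4.5, 2.5, 75°)

Enumerate (i+0.5, j+0.5, θ) over the 24 free cells and 16 admissible headings. For each, cast all 7 beams and compare to the given ranges.
  (1.5, 4.5, 255°): beam 4 = 0.5176 ≠ 1.9319 ✗
  (4.5, 2.5, 240°): beam 1 = 5.6940 ≠ 1.0000 ✗
  (1.5, 6.5, 300°): beam 1 = 0.5176 ≠ 1.0000 ✗
  …
  (4.5, 2.5, 75°): r_1=1.0000, r_2=0.5176, r_3=0.5774, r_4=1.9319, r_5=1.0000, r_6=1.9319, r_7=3.0000 — all match ✓
Unique over the lattice → pose = (4.5, 2.5, 75°).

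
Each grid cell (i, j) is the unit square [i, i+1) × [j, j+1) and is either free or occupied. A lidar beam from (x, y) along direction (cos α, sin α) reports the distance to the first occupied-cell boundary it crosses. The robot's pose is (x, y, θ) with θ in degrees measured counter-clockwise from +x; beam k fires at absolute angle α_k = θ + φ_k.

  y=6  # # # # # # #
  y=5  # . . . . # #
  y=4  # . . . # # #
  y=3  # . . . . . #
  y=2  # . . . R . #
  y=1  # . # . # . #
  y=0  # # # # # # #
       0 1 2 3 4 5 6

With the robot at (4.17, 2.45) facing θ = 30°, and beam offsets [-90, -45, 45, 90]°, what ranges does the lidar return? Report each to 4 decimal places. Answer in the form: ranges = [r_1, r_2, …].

beam 1: φ=-90°, α=300°
  cosα=0.5000 sinα=-0.8660 | (4,2) | tMaxX 1.6600 tMaxY 0.5196 | tΔX 2.0000 tΔY 1.1547
    t=0.5196 [y] (4,1) — stop
  → r_1 = 0.5196
beam 2: φ=-45°, α=345°
  cosα=0.9659 sinα=-0.2588 | (4,2) | tMaxX 0.8593 tMaxY 1.7387 | tΔX 1.0353 tΔY 3.8637
    t=0.8593 [x] (5,2)
    t=1.7387 [y] (5,1)
    t=1.8946 [x] (6,1) — stop
  → r_2 = 1.8946
beam 3: φ=45°, α=75°
  cosα=0.2588 sinα=0.9659 | (4,2) | tMaxX 3.2069 tMaxY 0.5694 | tΔX 3.8637 tΔY 1.0353
    t=0.5694 [y] (4,3)
    t=1.6047 [y] (4,4) — stop
  → r_3 = 1.6047
beam 4: φ=90°, α=120°
  cosα=-0.5000 sinα=0.8660 | (4,2) | tMaxX 0.3400 tMaxY 0.6351 | tΔX 2.0000 tΔY 1.1547
    t=0.3400 [x] (3,2)
    t=0.6351 [y] (3,3)
    t=1.7898 [y] (3,4)
    t=2.3400 [x] (2,4)
    t=2.9445 [y] (2,5)
    t=4.0992 [y] (2,6) — stop
  → r_4 = 4.0992

ranges = [0.5196, 1.8946, 1.6047, 4.0992]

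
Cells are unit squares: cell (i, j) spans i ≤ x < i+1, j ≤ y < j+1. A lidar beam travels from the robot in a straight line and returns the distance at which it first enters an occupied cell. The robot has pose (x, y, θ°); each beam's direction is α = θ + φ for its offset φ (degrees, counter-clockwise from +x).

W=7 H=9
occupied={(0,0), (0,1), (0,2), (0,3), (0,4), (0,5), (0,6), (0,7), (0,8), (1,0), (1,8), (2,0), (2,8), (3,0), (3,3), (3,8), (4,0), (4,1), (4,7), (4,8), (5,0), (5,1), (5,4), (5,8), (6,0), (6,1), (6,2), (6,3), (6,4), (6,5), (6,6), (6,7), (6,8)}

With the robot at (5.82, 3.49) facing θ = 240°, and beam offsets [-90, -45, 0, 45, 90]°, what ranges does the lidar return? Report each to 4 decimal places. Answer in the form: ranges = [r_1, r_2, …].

ranges = [5.5657, 1.8842, 1.7205, 0.6955, 0.2078]

beam 1: φ=-90°, α=150°
  dir = (cos 150°, sin 150°) = (-0.8660, 0.5000); from cell (5,3)
  next x-line at t=0.9469, next y-line at t=1.0200; Δt_x=1.1547, Δt_y=2.0000
    x: enter (4,3) at t=0.9469
    y: enter (4,4) at t=1.0200
    x: enter (3,4) at t=2.1016
    y: enter (3,5) at t=3.0200
    x: enter (2,5) at t=3.2563
    x: enter (1,5) at t=4.4110
    y: enter (1,6) at t=5.0200
    x: enter (0,6) at t=5.5657 ← occupied
  → r_1 = 5.5657
beam 2: φ=-45°, α=195°
  dir = (cos 195°, sin 195°) = (-0.9659, -0.2588); from cell (5,3)
  next x-line at t=0.8489, next y-line at t=1.8932; Δt_x=1.0353, Δt_y=3.8637
    x: enter (4,3) at t=0.8489
    x: enter (3,3) at t=1.8842 ← occupied
  → r_2 = 1.8842
beam 3: φ=0°, α=240°
  dir = (cos 240°, sin 240°) = (-0.5000, -0.8660); from cell (5,3)
  next x-line at t=1.6400, next y-line at t=0.5658; Δt_x=2.0000, Δt_y=1.1547
    y: enter (5,2) at t=0.5658
    x: enter (4,2) at t=1.6400
    y: enter (4,1) at t=1.7205 ← occupied
  → r_3 = 1.7205
beam 4: φ=45°, α=285°
  dir = (cos 285°, sin 285°) = (0.2588, -0.9659); from cell (5,3)
  next x-line at t=0.6955, next y-line at t=0.5073; Δt_x=3.8637, Δt_y=1.0353
    y: enter (5,2) at t=0.5073
    x: enter (6,2) at t=0.6955 ← occupied
  → r_4 = 0.6955
beam 5: φ=90°, α=330°
  dir = (cos 330°, sin 330°) = (0.8660, -0.5000); from cell (5,3)
  next x-line at t=0.2078, next y-line at t=0.9800; Δt_x=1.1547, Δt_y=2.0000
    x: enter (6,3) at t=0.2078 ← occupied
  → r_5 = 0.2078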